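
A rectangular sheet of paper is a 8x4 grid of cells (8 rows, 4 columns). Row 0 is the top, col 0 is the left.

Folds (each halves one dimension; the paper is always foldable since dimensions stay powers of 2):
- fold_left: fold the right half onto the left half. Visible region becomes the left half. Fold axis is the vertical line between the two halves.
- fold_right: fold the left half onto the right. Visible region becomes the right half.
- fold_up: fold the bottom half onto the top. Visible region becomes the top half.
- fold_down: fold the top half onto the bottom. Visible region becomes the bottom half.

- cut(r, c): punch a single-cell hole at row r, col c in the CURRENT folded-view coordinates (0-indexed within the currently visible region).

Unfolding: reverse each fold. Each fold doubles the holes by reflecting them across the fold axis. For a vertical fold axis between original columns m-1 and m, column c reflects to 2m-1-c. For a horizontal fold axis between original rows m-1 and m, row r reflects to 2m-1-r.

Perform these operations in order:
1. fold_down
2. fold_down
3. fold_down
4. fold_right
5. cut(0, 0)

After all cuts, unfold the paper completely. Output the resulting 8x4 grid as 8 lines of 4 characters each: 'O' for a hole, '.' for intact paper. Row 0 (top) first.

Op 1 fold_down: fold axis h@4; visible region now rows[4,8) x cols[0,4) = 4x4
Op 2 fold_down: fold axis h@6; visible region now rows[6,8) x cols[0,4) = 2x4
Op 3 fold_down: fold axis h@7; visible region now rows[7,8) x cols[0,4) = 1x4
Op 4 fold_right: fold axis v@2; visible region now rows[7,8) x cols[2,4) = 1x2
Op 5 cut(0, 0): punch at orig (7,2); cuts so far [(7, 2)]; region rows[7,8) x cols[2,4) = 1x2
Unfold 1 (reflect across v@2): 2 holes -> [(7, 1), (7, 2)]
Unfold 2 (reflect across h@7): 4 holes -> [(6, 1), (6, 2), (7, 1), (7, 2)]
Unfold 3 (reflect across h@6): 8 holes -> [(4, 1), (4, 2), (5, 1), (5, 2), (6, 1), (6, 2), (7, 1), (7, 2)]
Unfold 4 (reflect across h@4): 16 holes -> [(0, 1), (0, 2), (1, 1), (1, 2), (2, 1), (2, 2), (3, 1), (3, 2), (4, 1), (4, 2), (5, 1), (5, 2), (6, 1), (6, 2), (7, 1), (7, 2)]

Answer: .OO.
.OO.
.OO.
.OO.
.OO.
.OO.
.OO.
.OO.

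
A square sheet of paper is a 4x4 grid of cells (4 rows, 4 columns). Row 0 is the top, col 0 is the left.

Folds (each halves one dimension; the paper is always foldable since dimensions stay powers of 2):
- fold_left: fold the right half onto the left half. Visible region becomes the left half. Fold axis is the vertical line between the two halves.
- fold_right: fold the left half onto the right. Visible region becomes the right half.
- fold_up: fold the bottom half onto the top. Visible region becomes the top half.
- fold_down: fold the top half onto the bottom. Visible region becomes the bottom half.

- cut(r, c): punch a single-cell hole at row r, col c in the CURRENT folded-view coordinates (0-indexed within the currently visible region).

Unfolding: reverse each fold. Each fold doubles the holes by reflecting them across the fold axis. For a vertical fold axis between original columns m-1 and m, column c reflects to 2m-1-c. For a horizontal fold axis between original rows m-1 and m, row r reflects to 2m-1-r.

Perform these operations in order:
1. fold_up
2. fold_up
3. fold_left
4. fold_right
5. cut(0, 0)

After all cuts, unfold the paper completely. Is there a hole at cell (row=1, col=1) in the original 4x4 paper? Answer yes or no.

Answer: yes

Derivation:
Op 1 fold_up: fold axis h@2; visible region now rows[0,2) x cols[0,4) = 2x4
Op 2 fold_up: fold axis h@1; visible region now rows[0,1) x cols[0,4) = 1x4
Op 3 fold_left: fold axis v@2; visible region now rows[0,1) x cols[0,2) = 1x2
Op 4 fold_right: fold axis v@1; visible region now rows[0,1) x cols[1,2) = 1x1
Op 5 cut(0, 0): punch at orig (0,1); cuts so far [(0, 1)]; region rows[0,1) x cols[1,2) = 1x1
Unfold 1 (reflect across v@1): 2 holes -> [(0, 0), (0, 1)]
Unfold 2 (reflect across v@2): 4 holes -> [(0, 0), (0, 1), (0, 2), (0, 3)]
Unfold 3 (reflect across h@1): 8 holes -> [(0, 0), (0, 1), (0, 2), (0, 3), (1, 0), (1, 1), (1, 2), (1, 3)]
Unfold 4 (reflect across h@2): 16 holes -> [(0, 0), (0, 1), (0, 2), (0, 3), (1, 0), (1, 1), (1, 2), (1, 3), (2, 0), (2, 1), (2, 2), (2, 3), (3, 0), (3, 1), (3, 2), (3, 3)]
Holes: [(0, 0), (0, 1), (0, 2), (0, 3), (1, 0), (1, 1), (1, 2), (1, 3), (2, 0), (2, 1), (2, 2), (2, 3), (3, 0), (3, 1), (3, 2), (3, 3)]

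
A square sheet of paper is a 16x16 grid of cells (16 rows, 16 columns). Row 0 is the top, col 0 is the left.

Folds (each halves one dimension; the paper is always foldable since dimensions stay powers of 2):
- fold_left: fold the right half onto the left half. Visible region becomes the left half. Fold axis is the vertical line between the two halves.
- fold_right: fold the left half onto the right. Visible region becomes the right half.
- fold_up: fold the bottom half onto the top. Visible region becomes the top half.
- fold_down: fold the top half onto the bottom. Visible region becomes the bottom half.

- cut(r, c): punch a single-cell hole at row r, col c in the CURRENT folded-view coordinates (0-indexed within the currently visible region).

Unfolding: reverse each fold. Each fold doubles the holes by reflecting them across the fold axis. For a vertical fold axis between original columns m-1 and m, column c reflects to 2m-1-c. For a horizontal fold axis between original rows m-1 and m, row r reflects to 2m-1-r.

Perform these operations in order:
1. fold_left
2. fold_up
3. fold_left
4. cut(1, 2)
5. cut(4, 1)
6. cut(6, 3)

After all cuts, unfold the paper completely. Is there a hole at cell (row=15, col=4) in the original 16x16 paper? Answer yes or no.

Answer: no

Derivation:
Op 1 fold_left: fold axis v@8; visible region now rows[0,16) x cols[0,8) = 16x8
Op 2 fold_up: fold axis h@8; visible region now rows[0,8) x cols[0,8) = 8x8
Op 3 fold_left: fold axis v@4; visible region now rows[0,8) x cols[0,4) = 8x4
Op 4 cut(1, 2): punch at orig (1,2); cuts so far [(1, 2)]; region rows[0,8) x cols[0,4) = 8x4
Op 5 cut(4, 1): punch at orig (4,1); cuts so far [(1, 2), (4, 1)]; region rows[0,8) x cols[0,4) = 8x4
Op 6 cut(6, 3): punch at orig (6,3); cuts so far [(1, 2), (4, 1), (6, 3)]; region rows[0,8) x cols[0,4) = 8x4
Unfold 1 (reflect across v@4): 6 holes -> [(1, 2), (1, 5), (4, 1), (4, 6), (6, 3), (6, 4)]
Unfold 2 (reflect across h@8): 12 holes -> [(1, 2), (1, 5), (4, 1), (4, 6), (6, 3), (6, 4), (9, 3), (9, 4), (11, 1), (11, 6), (14, 2), (14, 5)]
Unfold 3 (reflect across v@8): 24 holes -> [(1, 2), (1, 5), (1, 10), (1, 13), (4, 1), (4, 6), (4, 9), (4, 14), (6, 3), (6, 4), (6, 11), (6, 12), (9, 3), (9, 4), (9, 11), (9, 12), (11, 1), (11, 6), (11, 9), (11, 14), (14, 2), (14, 5), (14, 10), (14, 13)]
Holes: [(1, 2), (1, 5), (1, 10), (1, 13), (4, 1), (4, 6), (4, 9), (4, 14), (6, 3), (6, 4), (6, 11), (6, 12), (9, 3), (9, 4), (9, 11), (9, 12), (11, 1), (11, 6), (11, 9), (11, 14), (14, 2), (14, 5), (14, 10), (14, 13)]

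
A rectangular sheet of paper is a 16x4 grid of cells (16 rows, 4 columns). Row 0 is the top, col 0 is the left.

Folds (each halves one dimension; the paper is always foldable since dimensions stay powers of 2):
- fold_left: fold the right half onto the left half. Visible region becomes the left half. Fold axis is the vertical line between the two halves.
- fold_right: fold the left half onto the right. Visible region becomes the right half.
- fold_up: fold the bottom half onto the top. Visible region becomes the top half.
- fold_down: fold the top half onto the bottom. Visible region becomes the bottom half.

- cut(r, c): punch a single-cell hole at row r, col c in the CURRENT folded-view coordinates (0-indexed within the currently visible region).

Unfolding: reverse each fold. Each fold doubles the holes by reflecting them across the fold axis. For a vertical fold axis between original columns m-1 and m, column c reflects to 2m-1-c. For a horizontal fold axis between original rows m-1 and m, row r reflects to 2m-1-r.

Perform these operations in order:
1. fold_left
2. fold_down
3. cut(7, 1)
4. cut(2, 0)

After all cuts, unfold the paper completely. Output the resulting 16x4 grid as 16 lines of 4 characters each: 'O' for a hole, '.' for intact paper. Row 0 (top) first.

Op 1 fold_left: fold axis v@2; visible region now rows[0,16) x cols[0,2) = 16x2
Op 2 fold_down: fold axis h@8; visible region now rows[8,16) x cols[0,2) = 8x2
Op 3 cut(7, 1): punch at orig (15,1); cuts so far [(15, 1)]; region rows[8,16) x cols[0,2) = 8x2
Op 4 cut(2, 0): punch at orig (10,0); cuts so far [(10, 0), (15, 1)]; region rows[8,16) x cols[0,2) = 8x2
Unfold 1 (reflect across h@8): 4 holes -> [(0, 1), (5, 0), (10, 0), (15, 1)]
Unfold 2 (reflect across v@2): 8 holes -> [(0, 1), (0, 2), (5, 0), (5, 3), (10, 0), (10, 3), (15, 1), (15, 2)]

Answer: .OO.
....
....
....
....
O..O
....
....
....
....
O..O
....
....
....
....
.OO.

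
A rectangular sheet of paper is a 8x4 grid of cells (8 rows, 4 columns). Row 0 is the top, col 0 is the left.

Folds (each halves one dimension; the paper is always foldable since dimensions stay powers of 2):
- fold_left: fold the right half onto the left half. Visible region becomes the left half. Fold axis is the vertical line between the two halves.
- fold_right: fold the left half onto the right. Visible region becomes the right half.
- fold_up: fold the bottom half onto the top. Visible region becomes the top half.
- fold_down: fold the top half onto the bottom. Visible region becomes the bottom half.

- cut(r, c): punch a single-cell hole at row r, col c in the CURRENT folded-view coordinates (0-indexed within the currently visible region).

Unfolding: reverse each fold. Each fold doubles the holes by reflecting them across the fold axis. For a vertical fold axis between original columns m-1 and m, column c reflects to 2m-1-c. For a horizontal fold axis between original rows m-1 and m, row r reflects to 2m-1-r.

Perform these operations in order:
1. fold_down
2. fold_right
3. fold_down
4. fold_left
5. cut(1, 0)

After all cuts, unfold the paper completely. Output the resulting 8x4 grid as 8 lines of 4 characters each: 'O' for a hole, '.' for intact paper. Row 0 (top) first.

Answer: OOOO
....
....
OOOO
OOOO
....
....
OOOO

Derivation:
Op 1 fold_down: fold axis h@4; visible region now rows[4,8) x cols[0,4) = 4x4
Op 2 fold_right: fold axis v@2; visible region now rows[4,8) x cols[2,4) = 4x2
Op 3 fold_down: fold axis h@6; visible region now rows[6,8) x cols[2,4) = 2x2
Op 4 fold_left: fold axis v@3; visible region now rows[6,8) x cols[2,3) = 2x1
Op 5 cut(1, 0): punch at orig (7,2); cuts so far [(7, 2)]; region rows[6,8) x cols[2,3) = 2x1
Unfold 1 (reflect across v@3): 2 holes -> [(7, 2), (7, 3)]
Unfold 2 (reflect across h@6): 4 holes -> [(4, 2), (4, 3), (7, 2), (7, 3)]
Unfold 3 (reflect across v@2): 8 holes -> [(4, 0), (4, 1), (4, 2), (4, 3), (7, 0), (7, 1), (7, 2), (7, 3)]
Unfold 4 (reflect across h@4): 16 holes -> [(0, 0), (0, 1), (0, 2), (0, 3), (3, 0), (3, 1), (3, 2), (3, 3), (4, 0), (4, 1), (4, 2), (4, 3), (7, 0), (7, 1), (7, 2), (7, 3)]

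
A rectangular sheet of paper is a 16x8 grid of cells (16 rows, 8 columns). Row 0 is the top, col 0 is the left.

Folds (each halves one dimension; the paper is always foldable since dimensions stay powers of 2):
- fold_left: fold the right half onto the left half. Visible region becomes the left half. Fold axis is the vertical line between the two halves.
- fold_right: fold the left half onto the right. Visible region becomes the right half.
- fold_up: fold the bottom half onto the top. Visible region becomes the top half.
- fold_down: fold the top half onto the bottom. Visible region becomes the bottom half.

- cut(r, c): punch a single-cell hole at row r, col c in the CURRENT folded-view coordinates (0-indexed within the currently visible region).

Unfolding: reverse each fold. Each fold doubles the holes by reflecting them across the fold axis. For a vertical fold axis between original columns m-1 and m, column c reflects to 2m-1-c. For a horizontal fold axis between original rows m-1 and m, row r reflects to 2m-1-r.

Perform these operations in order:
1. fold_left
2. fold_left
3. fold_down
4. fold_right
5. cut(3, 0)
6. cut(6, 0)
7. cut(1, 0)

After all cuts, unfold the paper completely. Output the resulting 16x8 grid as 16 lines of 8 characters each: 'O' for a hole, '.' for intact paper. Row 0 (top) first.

Answer: ........
OOOOOOOO
........
........
OOOOOOOO
........
OOOOOOOO
........
........
OOOOOOOO
........
OOOOOOOO
........
........
OOOOOOOO
........

Derivation:
Op 1 fold_left: fold axis v@4; visible region now rows[0,16) x cols[0,4) = 16x4
Op 2 fold_left: fold axis v@2; visible region now rows[0,16) x cols[0,2) = 16x2
Op 3 fold_down: fold axis h@8; visible region now rows[8,16) x cols[0,2) = 8x2
Op 4 fold_right: fold axis v@1; visible region now rows[8,16) x cols[1,2) = 8x1
Op 5 cut(3, 0): punch at orig (11,1); cuts so far [(11, 1)]; region rows[8,16) x cols[1,2) = 8x1
Op 6 cut(6, 0): punch at orig (14,1); cuts so far [(11, 1), (14, 1)]; region rows[8,16) x cols[1,2) = 8x1
Op 7 cut(1, 0): punch at orig (9,1); cuts so far [(9, 1), (11, 1), (14, 1)]; region rows[8,16) x cols[1,2) = 8x1
Unfold 1 (reflect across v@1): 6 holes -> [(9, 0), (9, 1), (11, 0), (11, 1), (14, 0), (14, 1)]
Unfold 2 (reflect across h@8): 12 holes -> [(1, 0), (1, 1), (4, 0), (4, 1), (6, 0), (6, 1), (9, 0), (9, 1), (11, 0), (11, 1), (14, 0), (14, 1)]
Unfold 3 (reflect across v@2): 24 holes -> [(1, 0), (1, 1), (1, 2), (1, 3), (4, 0), (4, 1), (4, 2), (4, 3), (6, 0), (6, 1), (6, 2), (6, 3), (9, 0), (9, 1), (9, 2), (9, 3), (11, 0), (11, 1), (11, 2), (11, 3), (14, 0), (14, 1), (14, 2), (14, 3)]
Unfold 4 (reflect across v@4): 48 holes -> [(1, 0), (1, 1), (1, 2), (1, 3), (1, 4), (1, 5), (1, 6), (1, 7), (4, 0), (4, 1), (4, 2), (4, 3), (4, 4), (4, 5), (4, 6), (4, 7), (6, 0), (6, 1), (6, 2), (6, 3), (6, 4), (6, 5), (6, 6), (6, 7), (9, 0), (9, 1), (9, 2), (9, 3), (9, 4), (9, 5), (9, 6), (9, 7), (11, 0), (11, 1), (11, 2), (11, 3), (11, 4), (11, 5), (11, 6), (11, 7), (14, 0), (14, 1), (14, 2), (14, 3), (14, 4), (14, 5), (14, 6), (14, 7)]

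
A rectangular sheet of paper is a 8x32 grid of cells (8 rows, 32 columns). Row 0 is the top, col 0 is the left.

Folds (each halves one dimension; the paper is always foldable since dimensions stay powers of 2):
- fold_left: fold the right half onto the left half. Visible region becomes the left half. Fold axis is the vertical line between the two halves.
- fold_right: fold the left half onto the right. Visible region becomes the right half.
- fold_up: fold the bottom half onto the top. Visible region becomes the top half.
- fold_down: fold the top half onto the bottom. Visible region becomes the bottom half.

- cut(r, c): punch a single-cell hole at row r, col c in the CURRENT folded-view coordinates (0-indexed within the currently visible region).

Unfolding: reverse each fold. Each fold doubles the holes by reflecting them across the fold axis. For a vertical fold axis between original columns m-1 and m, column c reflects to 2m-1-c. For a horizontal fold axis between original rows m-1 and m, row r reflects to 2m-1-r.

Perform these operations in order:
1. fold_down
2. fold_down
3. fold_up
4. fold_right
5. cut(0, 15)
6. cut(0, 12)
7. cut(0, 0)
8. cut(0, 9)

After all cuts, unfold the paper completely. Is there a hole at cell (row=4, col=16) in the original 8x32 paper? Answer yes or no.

Answer: yes

Derivation:
Op 1 fold_down: fold axis h@4; visible region now rows[4,8) x cols[0,32) = 4x32
Op 2 fold_down: fold axis h@6; visible region now rows[6,8) x cols[0,32) = 2x32
Op 3 fold_up: fold axis h@7; visible region now rows[6,7) x cols[0,32) = 1x32
Op 4 fold_right: fold axis v@16; visible region now rows[6,7) x cols[16,32) = 1x16
Op 5 cut(0, 15): punch at orig (6,31); cuts so far [(6, 31)]; region rows[6,7) x cols[16,32) = 1x16
Op 6 cut(0, 12): punch at orig (6,28); cuts so far [(6, 28), (6, 31)]; region rows[6,7) x cols[16,32) = 1x16
Op 7 cut(0, 0): punch at orig (6,16); cuts so far [(6, 16), (6, 28), (6, 31)]; region rows[6,7) x cols[16,32) = 1x16
Op 8 cut(0, 9): punch at orig (6,25); cuts so far [(6, 16), (6, 25), (6, 28), (6, 31)]; region rows[6,7) x cols[16,32) = 1x16
Unfold 1 (reflect across v@16): 8 holes -> [(6, 0), (6, 3), (6, 6), (6, 15), (6, 16), (6, 25), (6, 28), (6, 31)]
Unfold 2 (reflect across h@7): 16 holes -> [(6, 0), (6, 3), (6, 6), (6, 15), (6, 16), (6, 25), (6, 28), (6, 31), (7, 0), (7, 3), (7, 6), (7, 15), (7, 16), (7, 25), (7, 28), (7, 31)]
Unfold 3 (reflect across h@6): 32 holes -> [(4, 0), (4, 3), (4, 6), (4, 15), (4, 16), (4, 25), (4, 28), (4, 31), (5, 0), (5, 3), (5, 6), (5, 15), (5, 16), (5, 25), (5, 28), (5, 31), (6, 0), (6, 3), (6, 6), (6, 15), (6, 16), (6, 25), (6, 28), (6, 31), (7, 0), (7, 3), (7, 6), (7, 15), (7, 16), (7, 25), (7, 28), (7, 31)]
Unfold 4 (reflect across h@4): 64 holes -> [(0, 0), (0, 3), (0, 6), (0, 15), (0, 16), (0, 25), (0, 28), (0, 31), (1, 0), (1, 3), (1, 6), (1, 15), (1, 16), (1, 25), (1, 28), (1, 31), (2, 0), (2, 3), (2, 6), (2, 15), (2, 16), (2, 25), (2, 28), (2, 31), (3, 0), (3, 3), (3, 6), (3, 15), (3, 16), (3, 25), (3, 28), (3, 31), (4, 0), (4, 3), (4, 6), (4, 15), (4, 16), (4, 25), (4, 28), (4, 31), (5, 0), (5, 3), (5, 6), (5, 15), (5, 16), (5, 25), (5, 28), (5, 31), (6, 0), (6, 3), (6, 6), (6, 15), (6, 16), (6, 25), (6, 28), (6, 31), (7, 0), (7, 3), (7, 6), (7, 15), (7, 16), (7, 25), (7, 28), (7, 31)]
Holes: [(0, 0), (0, 3), (0, 6), (0, 15), (0, 16), (0, 25), (0, 28), (0, 31), (1, 0), (1, 3), (1, 6), (1, 15), (1, 16), (1, 25), (1, 28), (1, 31), (2, 0), (2, 3), (2, 6), (2, 15), (2, 16), (2, 25), (2, 28), (2, 31), (3, 0), (3, 3), (3, 6), (3, 15), (3, 16), (3, 25), (3, 28), (3, 31), (4, 0), (4, 3), (4, 6), (4, 15), (4, 16), (4, 25), (4, 28), (4, 31), (5, 0), (5, 3), (5, 6), (5, 15), (5, 16), (5, 25), (5, 28), (5, 31), (6, 0), (6, 3), (6, 6), (6, 15), (6, 16), (6, 25), (6, 28), (6, 31), (7, 0), (7, 3), (7, 6), (7, 15), (7, 16), (7, 25), (7, 28), (7, 31)]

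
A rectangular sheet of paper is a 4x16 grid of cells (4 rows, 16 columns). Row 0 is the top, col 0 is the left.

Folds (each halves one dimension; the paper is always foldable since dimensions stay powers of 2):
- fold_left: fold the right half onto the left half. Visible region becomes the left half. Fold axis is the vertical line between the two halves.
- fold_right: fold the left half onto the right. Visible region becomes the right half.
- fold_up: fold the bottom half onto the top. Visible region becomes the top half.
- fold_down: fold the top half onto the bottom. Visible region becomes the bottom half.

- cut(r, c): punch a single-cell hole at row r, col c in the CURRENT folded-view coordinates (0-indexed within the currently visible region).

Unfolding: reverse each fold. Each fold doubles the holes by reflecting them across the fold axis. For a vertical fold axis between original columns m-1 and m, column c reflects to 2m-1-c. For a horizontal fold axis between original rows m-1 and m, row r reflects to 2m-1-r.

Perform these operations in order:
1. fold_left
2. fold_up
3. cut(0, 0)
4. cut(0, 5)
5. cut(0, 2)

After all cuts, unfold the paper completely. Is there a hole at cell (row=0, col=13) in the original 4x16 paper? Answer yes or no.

Op 1 fold_left: fold axis v@8; visible region now rows[0,4) x cols[0,8) = 4x8
Op 2 fold_up: fold axis h@2; visible region now rows[0,2) x cols[0,8) = 2x8
Op 3 cut(0, 0): punch at orig (0,0); cuts so far [(0, 0)]; region rows[0,2) x cols[0,8) = 2x8
Op 4 cut(0, 5): punch at orig (0,5); cuts so far [(0, 0), (0, 5)]; region rows[0,2) x cols[0,8) = 2x8
Op 5 cut(0, 2): punch at orig (0,2); cuts so far [(0, 0), (0, 2), (0, 5)]; region rows[0,2) x cols[0,8) = 2x8
Unfold 1 (reflect across h@2): 6 holes -> [(0, 0), (0, 2), (0, 5), (3, 0), (3, 2), (3, 5)]
Unfold 2 (reflect across v@8): 12 holes -> [(0, 0), (0, 2), (0, 5), (0, 10), (0, 13), (0, 15), (3, 0), (3, 2), (3, 5), (3, 10), (3, 13), (3, 15)]
Holes: [(0, 0), (0, 2), (0, 5), (0, 10), (0, 13), (0, 15), (3, 0), (3, 2), (3, 5), (3, 10), (3, 13), (3, 15)]

Answer: yes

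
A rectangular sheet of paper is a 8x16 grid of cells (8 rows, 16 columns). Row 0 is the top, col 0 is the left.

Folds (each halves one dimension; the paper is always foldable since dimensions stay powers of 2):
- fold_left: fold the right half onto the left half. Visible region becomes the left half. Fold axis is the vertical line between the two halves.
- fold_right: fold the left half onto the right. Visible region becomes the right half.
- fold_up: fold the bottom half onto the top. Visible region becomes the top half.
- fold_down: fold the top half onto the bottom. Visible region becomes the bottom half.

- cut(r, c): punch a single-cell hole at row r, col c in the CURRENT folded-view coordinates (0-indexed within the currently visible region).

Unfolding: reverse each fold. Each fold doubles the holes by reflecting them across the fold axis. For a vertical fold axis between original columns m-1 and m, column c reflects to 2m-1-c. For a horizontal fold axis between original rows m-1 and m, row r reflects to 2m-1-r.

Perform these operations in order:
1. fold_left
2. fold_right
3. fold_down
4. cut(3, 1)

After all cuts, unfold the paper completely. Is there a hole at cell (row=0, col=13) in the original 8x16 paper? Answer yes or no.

Answer: yes

Derivation:
Op 1 fold_left: fold axis v@8; visible region now rows[0,8) x cols[0,8) = 8x8
Op 2 fold_right: fold axis v@4; visible region now rows[0,8) x cols[4,8) = 8x4
Op 3 fold_down: fold axis h@4; visible region now rows[4,8) x cols[4,8) = 4x4
Op 4 cut(3, 1): punch at orig (7,5); cuts so far [(7, 5)]; region rows[4,8) x cols[4,8) = 4x4
Unfold 1 (reflect across h@4): 2 holes -> [(0, 5), (7, 5)]
Unfold 2 (reflect across v@4): 4 holes -> [(0, 2), (0, 5), (7, 2), (7, 5)]
Unfold 3 (reflect across v@8): 8 holes -> [(0, 2), (0, 5), (0, 10), (0, 13), (7, 2), (7, 5), (7, 10), (7, 13)]
Holes: [(0, 2), (0, 5), (0, 10), (0, 13), (7, 2), (7, 5), (7, 10), (7, 13)]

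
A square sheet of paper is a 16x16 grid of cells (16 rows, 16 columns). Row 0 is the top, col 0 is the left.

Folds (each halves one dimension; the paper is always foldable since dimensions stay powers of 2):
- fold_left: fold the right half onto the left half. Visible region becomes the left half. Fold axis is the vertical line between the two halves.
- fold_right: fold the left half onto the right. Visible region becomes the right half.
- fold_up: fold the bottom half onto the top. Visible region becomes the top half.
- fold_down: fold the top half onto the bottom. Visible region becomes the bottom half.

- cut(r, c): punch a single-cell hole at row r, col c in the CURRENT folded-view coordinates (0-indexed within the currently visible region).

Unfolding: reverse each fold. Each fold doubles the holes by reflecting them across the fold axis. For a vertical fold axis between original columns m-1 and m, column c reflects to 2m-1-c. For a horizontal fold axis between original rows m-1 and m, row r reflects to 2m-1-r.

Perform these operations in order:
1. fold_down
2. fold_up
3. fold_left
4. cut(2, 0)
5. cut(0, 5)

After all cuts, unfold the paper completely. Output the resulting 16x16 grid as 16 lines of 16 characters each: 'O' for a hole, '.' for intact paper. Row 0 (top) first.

Answer: .....O....O.....
................
O..............O
................
................
O..............O
................
.....O....O.....
.....O....O.....
................
O..............O
................
................
O..............O
................
.....O....O.....

Derivation:
Op 1 fold_down: fold axis h@8; visible region now rows[8,16) x cols[0,16) = 8x16
Op 2 fold_up: fold axis h@12; visible region now rows[8,12) x cols[0,16) = 4x16
Op 3 fold_left: fold axis v@8; visible region now rows[8,12) x cols[0,8) = 4x8
Op 4 cut(2, 0): punch at orig (10,0); cuts so far [(10, 0)]; region rows[8,12) x cols[0,8) = 4x8
Op 5 cut(0, 5): punch at orig (8,5); cuts so far [(8, 5), (10, 0)]; region rows[8,12) x cols[0,8) = 4x8
Unfold 1 (reflect across v@8): 4 holes -> [(8, 5), (8, 10), (10, 0), (10, 15)]
Unfold 2 (reflect across h@12): 8 holes -> [(8, 5), (8, 10), (10, 0), (10, 15), (13, 0), (13, 15), (15, 5), (15, 10)]
Unfold 3 (reflect across h@8): 16 holes -> [(0, 5), (0, 10), (2, 0), (2, 15), (5, 0), (5, 15), (7, 5), (7, 10), (8, 5), (8, 10), (10, 0), (10, 15), (13, 0), (13, 15), (15, 5), (15, 10)]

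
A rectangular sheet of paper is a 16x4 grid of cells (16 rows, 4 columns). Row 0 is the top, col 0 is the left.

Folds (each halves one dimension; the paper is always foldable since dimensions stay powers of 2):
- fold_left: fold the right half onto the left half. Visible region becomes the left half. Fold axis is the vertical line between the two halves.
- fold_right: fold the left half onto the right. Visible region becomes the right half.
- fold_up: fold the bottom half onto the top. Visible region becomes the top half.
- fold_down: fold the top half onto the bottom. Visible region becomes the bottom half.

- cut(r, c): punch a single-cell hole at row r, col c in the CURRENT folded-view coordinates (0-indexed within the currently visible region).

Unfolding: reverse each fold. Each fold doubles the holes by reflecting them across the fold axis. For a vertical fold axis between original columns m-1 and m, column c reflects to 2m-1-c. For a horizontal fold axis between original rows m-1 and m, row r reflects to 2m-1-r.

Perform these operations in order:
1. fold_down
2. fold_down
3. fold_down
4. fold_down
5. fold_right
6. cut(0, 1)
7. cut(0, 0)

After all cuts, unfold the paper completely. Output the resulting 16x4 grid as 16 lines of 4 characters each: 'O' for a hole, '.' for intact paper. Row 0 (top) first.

Answer: OOOO
OOOO
OOOO
OOOO
OOOO
OOOO
OOOO
OOOO
OOOO
OOOO
OOOO
OOOO
OOOO
OOOO
OOOO
OOOO

Derivation:
Op 1 fold_down: fold axis h@8; visible region now rows[8,16) x cols[0,4) = 8x4
Op 2 fold_down: fold axis h@12; visible region now rows[12,16) x cols[0,4) = 4x4
Op 3 fold_down: fold axis h@14; visible region now rows[14,16) x cols[0,4) = 2x4
Op 4 fold_down: fold axis h@15; visible region now rows[15,16) x cols[0,4) = 1x4
Op 5 fold_right: fold axis v@2; visible region now rows[15,16) x cols[2,4) = 1x2
Op 6 cut(0, 1): punch at orig (15,3); cuts so far [(15, 3)]; region rows[15,16) x cols[2,4) = 1x2
Op 7 cut(0, 0): punch at orig (15,2); cuts so far [(15, 2), (15, 3)]; region rows[15,16) x cols[2,4) = 1x2
Unfold 1 (reflect across v@2): 4 holes -> [(15, 0), (15, 1), (15, 2), (15, 3)]
Unfold 2 (reflect across h@15): 8 holes -> [(14, 0), (14, 1), (14, 2), (14, 3), (15, 0), (15, 1), (15, 2), (15, 3)]
Unfold 3 (reflect across h@14): 16 holes -> [(12, 0), (12, 1), (12, 2), (12, 3), (13, 0), (13, 1), (13, 2), (13, 3), (14, 0), (14, 1), (14, 2), (14, 3), (15, 0), (15, 1), (15, 2), (15, 3)]
Unfold 4 (reflect across h@12): 32 holes -> [(8, 0), (8, 1), (8, 2), (8, 3), (9, 0), (9, 1), (9, 2), (9, 3), (10, 0), (10, 1), (10, 2), (10, 3), (11, 0), (11, 1), (11, 2), (11, 3), (12, 0), (12, 1), (12, 2), (12, 3), (13, 0), (13, 1), (13, 2), (13, 3), (14, 0), (14, 1), (14, 2), (14, 3), (15, 0), (15, 1), (15, 2), (15, 3)]
Unfold 5 (reflect across h@8): 64 holes -> [(0, 0), (0, 1), (0, 2), (0, 3), (1, 0), (1, 1), (1, 2), (1, 3), (2, 0), (2, 1), (2, 2), (2, 3), (3, 0), (3, 1), (3, 2), (3, 3), (4, 0), (4, 1), (4, 2), (4, 3), (5, 0), (5, 1), (5, 2), (5, 3), (6, 0), (6, 1), (6, 2), (6, 3), (7, 0), (7, 1), (7, 2), (7, 3), (8, 0), (8, 1), (8, 2), (8, 3), (9, 0), (9, 1), (9, 2), (9, 3), (10, 0), (10, 1), (10, 2), (10, 3), (11, 0), (11, 1), (11, 2), (11, 3), (12, 0), (12, 1), (12, 2), (12, 3), (13, 0), (13, 1), (13, 2), (13, 3), (14, 0), (14, 1), (14, 2), (14, 3), (15, 0), (15, 1), (15, 2), (15, 3)]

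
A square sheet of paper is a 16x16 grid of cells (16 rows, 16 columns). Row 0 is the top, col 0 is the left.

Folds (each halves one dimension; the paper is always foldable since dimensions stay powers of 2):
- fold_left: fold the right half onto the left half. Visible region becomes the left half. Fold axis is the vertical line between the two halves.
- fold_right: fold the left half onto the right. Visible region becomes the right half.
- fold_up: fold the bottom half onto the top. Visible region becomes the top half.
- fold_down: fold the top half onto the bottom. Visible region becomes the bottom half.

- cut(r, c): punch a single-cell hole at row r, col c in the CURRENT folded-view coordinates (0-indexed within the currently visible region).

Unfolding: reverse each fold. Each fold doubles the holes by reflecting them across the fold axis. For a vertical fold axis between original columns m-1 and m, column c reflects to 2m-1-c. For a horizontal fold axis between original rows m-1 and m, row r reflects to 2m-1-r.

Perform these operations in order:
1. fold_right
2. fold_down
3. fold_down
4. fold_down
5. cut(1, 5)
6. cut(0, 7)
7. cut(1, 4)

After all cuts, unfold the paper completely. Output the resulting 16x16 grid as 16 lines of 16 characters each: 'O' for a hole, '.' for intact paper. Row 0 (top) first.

Op 1 fold_right: fold axis v@8; visible region now rows[0,16) x cols[8,16) = 16x8
Op 2 fold_down: fold axis h@8; visible region now rows[8,16) x cols[8,16) = 8x8
Op 3 fold_down: fold axis h@12; visible region now rows[12,16) x cols[8,16) = 4x8
Op 4 fold_down: fold axis h@14; visible region now rows[14,16) x cols[8,16) = 2x8
Op 5 cut(1, 5): punch at orig (15,13); cuts so far [(15, 13)]; region rows[14,16) x cols[8,16) = 2x8
Op 6 cut(0, 7): punch at orig (14,15); cuts so far [(14, 15), (15, 13)]; region rows[14,16) x cols[8,16) = 2x8
Op 7 cut(1, 4): punch at orig (15,12); cuts so far [(14, 15), (15, 12), (15, 13)]; region rows[14,16) x cols[8,16) = 2x8
Unfold 1 (reflect across h@14): 6 holes -> [(12, 12), (12, 13), (13, 15), (14, 15), (15, 12), (15, 13)]
Unfold 2 (reflect across h@12): 12 holes -> [(8, 12), (8, 13), (9, 15), (10, 15), (11, 12), (11, 13), (12, 12), (12, 13), (13, 15), (14, 15), (15, 12), (15, 13)]
Unfold 3 (reflect across h@8): 24 holes -> [(0, 12), (0, 13), (1, 15), (2, 15), (3, 12), (3, 13), (4, 12), (4, 13), (5, 15), (6, 15), (7, 12), (7, 13), (8, 12), (8, 13), (9, 15), (10, 15), (11, 12), (11, 13), (12, 12), (12, 13), (13, 15), (14, 15), (15, 12), (15, 13)]
Unfold 4 (reflect across v@8): 48 holes -> [(0, 2), (0, 3), (0, 12), (0, 13), (1, 0), (1, 15), (2, 0), (2, 15), (3, 2), (3, 3), (3, 12), (3, 13), (4, 2), (4, 3), (4, 12), (4, 13), (5, 0), (5, 15), (6, 0), (6, 15), (7, 2), (7, 3), (7, 12), (7, 13), (8, 2), (8, 3), (8, 12), (8, 13), (9, 0), (9, 15), (10, 0), (10, 15), (11, 2), (11, 3), (11, 12), (11, 13), (12, 2), (12, 3), (12, 12), (12, 13), (13, 0), (13, 15), (14, 0), (14, 15), (15, 2), (15, 3), (15, 12), (15, 13)]

Answer: ..OO........OO..
O..............O
O..............O
..OO........OO..
..OO........OO..
O..............O
O..............O
..OO........OO..
..OO........OO..
O..............O
O..............O
..OO........OO..
..OO........OO..
O..............O
O..............O
..OO........OO..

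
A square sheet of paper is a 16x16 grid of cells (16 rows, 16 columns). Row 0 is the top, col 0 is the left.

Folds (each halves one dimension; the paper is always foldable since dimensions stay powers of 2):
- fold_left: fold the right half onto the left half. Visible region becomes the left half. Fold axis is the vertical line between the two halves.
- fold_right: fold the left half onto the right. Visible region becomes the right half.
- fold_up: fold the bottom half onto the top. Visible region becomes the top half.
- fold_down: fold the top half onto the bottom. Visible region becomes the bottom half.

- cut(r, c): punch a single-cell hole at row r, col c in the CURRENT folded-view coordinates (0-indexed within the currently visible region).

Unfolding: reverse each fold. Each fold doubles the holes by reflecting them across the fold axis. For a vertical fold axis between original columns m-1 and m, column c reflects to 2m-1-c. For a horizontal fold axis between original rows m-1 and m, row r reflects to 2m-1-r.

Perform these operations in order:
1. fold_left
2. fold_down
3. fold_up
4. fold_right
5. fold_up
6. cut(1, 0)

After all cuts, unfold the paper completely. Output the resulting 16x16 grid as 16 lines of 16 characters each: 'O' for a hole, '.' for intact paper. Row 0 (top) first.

Op 1 fold_left: fold axis v@8; visible region now rows[0,16) x cols[0,8) = 16x8
Op 2 fold_down: fold axis h@8; visible region now rows[8,16) x cols[0,8) = 8x8
Op 3 fold_up: fold axis h@12; visible region now rows[8,12) x cols[0,8) = 4x8
Op 4 fold_right: fold axis v@4; visible region now rows[8,12) x cols[4,8) = 4x4
Op 5 fold_up: fold axis h@10; visible region now rows[8,10) x cols[4,8) = 2x4
Op 6 cut(1, 0): punch at orig (9,4); cuts so far [(9, 4)]; region rows[8,10) x cols[4,8) = 2x4
Unfold 1 (reflect across h@10): 2 holes -> [(9, 4), (10, 4)]
Unfold 2 (reflect across v@4): 4 holes -> [(9, 3), (9, 4), (10, 3), (10, 4)]
Unfold 3 (reflect across h@12): 8 holes -> [(9, 3), (9, 4), (10, 3), (10, 4), (13, 3), (13, 4), (14, 3), (14, 4)]
Unfold 4 (reflect across h@8): 16 holes -> [(1, 3), (1, 4), (2, 3), (2, 4), (5, 3), (5, 4), (6, 3), (6, 4), (9, 3), (9, 4), (10, 3), (10, 4), (13, 3), (13, 4), (14, 3), (14, 4)]
Unfold 5 (reflect across v@8): 32 holes -> [(1, 3), (1, 4), (1, 11), (1, 12), (2, 3), (2, 4), (2, 11), (2, 12), (5, 3), (5, 4), (5, 11), (5, 12), (6, 3), (6, 4), (6, 11), (6, 12), (9, 3), (9, 4), (9, 11), (9, 12), (10, 3), (10, 4), (10, 11), (10, 12), (13, 3), (13, 4), (13, 11), (13, 12), (14, 3), (14, 4), (14, 11), (14, 12)]

Answer: ................
...OO......OO...
...OO......OO...
................
................
...OO......OO...
...OO......OO...
................
................
...OO......OO...
...OO......OO...
................
................
...OO......OO...
...OO......OO...
................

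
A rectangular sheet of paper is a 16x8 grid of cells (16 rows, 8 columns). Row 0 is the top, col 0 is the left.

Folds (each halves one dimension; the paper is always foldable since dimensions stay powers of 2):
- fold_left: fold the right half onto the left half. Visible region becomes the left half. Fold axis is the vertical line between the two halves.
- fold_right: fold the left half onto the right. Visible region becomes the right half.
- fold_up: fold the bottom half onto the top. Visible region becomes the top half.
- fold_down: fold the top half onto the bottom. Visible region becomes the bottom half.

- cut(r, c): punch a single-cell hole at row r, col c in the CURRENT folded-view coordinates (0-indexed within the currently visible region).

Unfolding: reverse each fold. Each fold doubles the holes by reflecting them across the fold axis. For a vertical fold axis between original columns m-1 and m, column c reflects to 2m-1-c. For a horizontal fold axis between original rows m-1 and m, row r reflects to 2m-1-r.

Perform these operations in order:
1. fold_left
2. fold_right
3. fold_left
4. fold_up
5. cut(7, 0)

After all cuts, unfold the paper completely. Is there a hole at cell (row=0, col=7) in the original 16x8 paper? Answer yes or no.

Answer: no

Derivation:
Op 1 fold_left: fold axis v@4; visible region now rows[0,16) x cols[0,4) = 16x4
Op 2 fold_right: fold axis v@2; visible region now rows[0,16) x cols[2,4) = 16x2
Op 3 fold_left: fold axis v@3; visible region now rows[0,16) x cols[2,3) = 16x1
Op 4 fold_up: fold axis h@8; visible region now rows[0,8) x cols[2,3) = 8x1
Op 5 cut(7, 0): punch at orig (7,2); cuts so far [(7, 2)]; region rows[0,8) x cols[2,3) = 8x1
Unfold 1 (reflect across h@8): 2 holes -> [(7, 2), (8, 2)]
Unfold 2 (reflect across v@3): 4 holes -> [(7, 2), (7, 3), (8, 2), (8, 3)]
Unfold 3 (reflect across v@2): 8 holes -> [(7, 0), (7, 1), (7, 2), (7, 3), (8, 0), (8, 1), (8, 2), (8, 3)]
Unfold 4 (reflect across v@4): 16 holes -> [(7, 0), (7, 1), (7, 2), (7, 3), (7, 4), (7, 5), (7, 6), (7, 7), (8, 0), (8, 1), (8, 2), (8, 3), (8, 4), (8, 5), (8, 6), (8, 7)]
Holes: [(7, 0), (7, 1), (7, 2), (7, 3), (7, 4), (7, 5), (7, 6), (7, 7), (8, 0), (8, 1), (8, 2), (8, 3), (8, 4), (8, 5), (8, 6), (8, 7)]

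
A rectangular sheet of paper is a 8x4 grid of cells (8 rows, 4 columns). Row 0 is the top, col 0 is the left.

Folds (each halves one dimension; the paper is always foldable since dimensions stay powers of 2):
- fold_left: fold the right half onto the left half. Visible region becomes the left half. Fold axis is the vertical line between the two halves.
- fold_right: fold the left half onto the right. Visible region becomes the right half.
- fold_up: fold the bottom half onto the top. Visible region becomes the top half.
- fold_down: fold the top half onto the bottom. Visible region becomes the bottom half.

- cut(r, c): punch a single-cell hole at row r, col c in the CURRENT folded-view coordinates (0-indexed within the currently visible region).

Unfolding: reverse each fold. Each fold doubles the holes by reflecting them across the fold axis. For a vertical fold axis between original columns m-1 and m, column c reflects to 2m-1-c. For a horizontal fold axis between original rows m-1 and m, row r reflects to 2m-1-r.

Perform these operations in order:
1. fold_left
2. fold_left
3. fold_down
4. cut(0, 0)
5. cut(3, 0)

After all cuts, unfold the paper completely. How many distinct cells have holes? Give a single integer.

Op 1 fold_left: fold axis v@2; visible region now rows[0,8) x cols[0,2) = 8x2
Op 2 fold_left: fold axis v@1; visible region now rows[0,8) x cols[0,1) = 8x1
Op 3 fold_down: fold axis h@4; visible region now rows[4,8) x cols[0,1) = 4x1
Op 4 cut(0, 0): punch at orig (4,0); cuts so far [(4, 0)]; region rows[4,8) x cols[0,1) = 4x1
Op 5 cut(3, 0): punch at orig (7,0); cuts so far [(4, 0), (7, 0)]; region rows[4,8) x cols[0,1) = 4x1
Unfold 1 (reflect across h@4): 4 holes -> [(0, 0), (3, 0), (4, 0), (7, 0)]
Unfold 2 (reflect across v@1): 8 holes -> [(0, 0), (0, 1), (3, 0), (3, 1), (4, 0), (4, 1), (7, 0), (7, 1)]
Unfold 3 (reflect across v@2): 16 holes -> [(0, 0), (0, 1), (0, 2), (0, 3), (3, 0), (3, 1), (3, 2), (3, 3), (4, 0), (4, 1), (4, 2), (4, 3), (7, 0), (7, 1), (7, 2), (7, 3)]

Answer: 16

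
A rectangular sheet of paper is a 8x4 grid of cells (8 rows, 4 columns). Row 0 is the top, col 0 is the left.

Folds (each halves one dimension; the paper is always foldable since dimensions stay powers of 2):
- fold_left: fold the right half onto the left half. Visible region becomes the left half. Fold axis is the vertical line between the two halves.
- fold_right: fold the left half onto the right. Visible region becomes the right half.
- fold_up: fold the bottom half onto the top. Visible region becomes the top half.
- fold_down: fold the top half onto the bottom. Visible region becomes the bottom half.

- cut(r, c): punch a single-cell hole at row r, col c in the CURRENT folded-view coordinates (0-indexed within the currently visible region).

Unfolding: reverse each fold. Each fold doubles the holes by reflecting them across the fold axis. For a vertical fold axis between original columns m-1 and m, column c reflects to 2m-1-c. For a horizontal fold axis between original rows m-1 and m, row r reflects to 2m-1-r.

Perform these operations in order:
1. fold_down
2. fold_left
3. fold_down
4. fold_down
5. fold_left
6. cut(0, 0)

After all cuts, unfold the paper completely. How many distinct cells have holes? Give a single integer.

Answer: 32

Derivation:
Op 1 fold_down: fold axis h@4; visible region now rows[4,8) x cols[0,4) = 4x4
Op 2 fold_left: fold axis v@2; visible region now rows[4,8) x cols[0,2) = 4x2
Op 3 fold_down: fold axis h@6; visible region now rows[6,8) x cols[0,2) = 2x2
Op 4 fold_down: fold axis h@7; visible region now rows[7,8) x cols[0,2) = 1x2
Op 5 fold_left: fold axis v@1; visible region now rows[7,8) x cols[0,1) = 1x1
Op 6 cut(0, 0): punch at orig (7,0); cuts so far [(7, 0)]; region rows[7,8) x cols[0,1) = 1x1
Unfold 1 (reflect across v@1): 2 holes -> [(7, 0), (7, 1)]
Unfold 2 (reflect across h@7): 4 holes -> [(6, 0), (6, 1), (7, 0), (7, 1)]
Unfold 3 (reflect across h@6): 8 holes -> [(4, 0), (4, 1), (5, 0), (5, 1), (6, 0), (6, 1), (7, 0), (7, 1)]
Unfold 4 (reflect across v@2): 16 holes -> [(4, 0), (4, 1), (4, 2), (4, 3), (5, 0), (5, 1), (5, 2), (5, 3), (6, 0), (6, 1), (6, 2), (6, 3), (7, 0), (7, 1), (7, 2), (7, 3)]
Unfold 5 (reflect across h@4): 32 holes -> [(0, 0), (0, 1), (0, 2), (0, 3), (1, 0), (1, 1), (1, 2), (1, 3), (2, 0), (2, 1), (2, 2), (2, 3), (3, 0), (3, 1), (3, 2), (3, 3), (4, 0), (4, 1), (4, 2), (4, 3), (5, 0), (5, 1), (5, 2), (5, 3), (6, 0), (6, 1), (6, 2), (6, 3), (7, 0), (7, 1), (7, 2), (7, 3)]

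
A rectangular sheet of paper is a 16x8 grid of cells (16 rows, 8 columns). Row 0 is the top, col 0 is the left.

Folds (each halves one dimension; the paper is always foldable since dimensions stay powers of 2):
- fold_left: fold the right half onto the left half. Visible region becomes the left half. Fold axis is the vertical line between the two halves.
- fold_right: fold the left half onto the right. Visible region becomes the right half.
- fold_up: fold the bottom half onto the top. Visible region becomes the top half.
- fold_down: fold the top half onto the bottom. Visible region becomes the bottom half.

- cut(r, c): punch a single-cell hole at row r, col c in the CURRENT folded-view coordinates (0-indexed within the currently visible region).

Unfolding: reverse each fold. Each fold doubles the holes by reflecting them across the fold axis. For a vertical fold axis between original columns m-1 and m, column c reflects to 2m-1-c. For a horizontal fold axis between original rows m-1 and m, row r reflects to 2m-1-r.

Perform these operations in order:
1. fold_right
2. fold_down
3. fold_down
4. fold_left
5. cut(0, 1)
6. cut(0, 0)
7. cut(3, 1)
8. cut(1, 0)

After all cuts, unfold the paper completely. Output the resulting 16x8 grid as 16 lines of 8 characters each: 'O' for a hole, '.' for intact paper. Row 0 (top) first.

Answer: .OO..OO.
........
O..OO..O
OOOOOOOO
OOOOOOOO
O..OO..O
........
.OO..OO.
.OO..OO.
........
O..OO..O
OOOOOOOO
OOOOOOOO
O..OO..O
........
.OO..OO.

Derivation:
Op 1 fold_right: fold axis v@4; visible region now rows[0,16) x cols[4,8) = 16x4
Op 2 fold_down: fold axis h@8; visible region now rows[8,16) x cols[4,8) = 8x4
Op 3 fold_down: fold axis h@12; visible region now rows[12,16) x cols[4,8) = 4x4
Op 4 fold_left: fold axis v@6; visible region now rows[12,16) x cols[4,6) = 4x2
Op 5 cut(0, 1): punch at orig (12,5); cuts so far [(12, 5)]; region rows[12,16) x cols[4,6) = 4x2
Op 6 cut(0, 0): punch at orig (12,4); cuts so far [(12, 4), (12, 5)]; region rows[12,16) x cols[4,6) = 4x2
Op 7 cut(3, 1): punch at orig (15,5); cuts so far [(12, 4), (12, 5), (15, 5)]; region rows[12,16) x cols[4,6) = 4x2
Op 8 cut(1, 0): punch at orig (13,4); cuts so far [(12, 4), (12, 5), (13, 4), (15, 5)]; region rows[12,16) x cols[4,6) = 4x2
Unfold 1 (reflect across v@6): 8 holes -> [(12, 4), (12, 5), (12, 6), (12, 7), (13, 4), (13, 7), (15, 5), (15, 6)]
Unfold 2 (reflect across h@12): 16 holes -> [(8, 5), (8, 6), (10, 4), (10, 7), (11, 4), (11, 5), (11, 6), (11, 7), (12, 4), (12, 5), (12, 6), (12, 7), (13, 4), (13, 7), (15, 5), (15, 6)]
Unfold 3 (reflect across h@8): 32 holes -> [(0, 5), (0, 6), (2, 4), (2, 7), (3, 4), (3, 5), (3, 6), (3, 7), (4, 4), (4, 5), (4, 6), (4, 7), (5, 4), (5, 7), (7, 5), (7, 6), (8, 5), (8, 6), (10, 4), (10, 7), (11, 4), (11, 5), (11, 6), (11, 7), (12, 4), (12, 5), (12, 6), (12, 7), (13, 4), (13, 7), (15, 5), (15, 6)]
Unfold 4 (reflect across v@4): 64 holes -> [(0, 1), (0, 2), (0, 5), (0, 6), (2, 0), (2, 3), (2, 4), (2, 7), (3, 0), (3, 1), (3, 2), (3, 3), (3, 4), (3, 5), (3, 6), (3, 7), (4, 0), (4, 1), (4, 2), (4, 3), (4, 4), (4, 5), (4, 6), (4, 7), (5, 0), (5, 3), (5, 4), (5, 7), (7, 1), (7, 2), (7, 5), (7, 6), (8, 1), (8, 2), (8, 5), (8, 6), (10, 0), (10, 3), (10, 4), (10, 7), (11, 0), (11, 1), (11, 2), (11, 3), (11, 4), (11, 5), (11, 6), (11, 7), (12, 0), (12, 1), (12, 2), (12, 3), (12, 4), (12, 5), (12, 6), (12, 7), (13, 0), (13, 3), (13, 4), (13, 7), (15, 1), (15, 2), (15, 5), (15, 6)]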